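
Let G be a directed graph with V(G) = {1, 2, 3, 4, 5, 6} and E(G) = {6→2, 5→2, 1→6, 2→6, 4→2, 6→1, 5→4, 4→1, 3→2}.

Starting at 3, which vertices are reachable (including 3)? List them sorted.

Start at 3.
Its neighbours: 2.
Then their neighbours: 6.
Then next layer: 1.
Nothing further is reachable.

1, 2, 3, 6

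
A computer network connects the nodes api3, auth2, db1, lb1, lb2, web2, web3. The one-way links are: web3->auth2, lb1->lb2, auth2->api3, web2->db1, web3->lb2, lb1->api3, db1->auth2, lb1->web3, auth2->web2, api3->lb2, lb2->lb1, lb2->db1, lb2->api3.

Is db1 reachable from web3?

Yes

Explore from web3.
Distance 1: reach auth2, lb2.
Distance 2: reach api3, db1, lb1, web2.
Found db1.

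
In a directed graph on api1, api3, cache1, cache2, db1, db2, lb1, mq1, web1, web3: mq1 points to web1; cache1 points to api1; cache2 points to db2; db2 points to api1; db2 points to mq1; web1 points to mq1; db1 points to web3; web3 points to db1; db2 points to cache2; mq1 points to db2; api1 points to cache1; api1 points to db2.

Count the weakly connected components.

From api1: component {api1, cache1, cache2, db2, mq1, web1}.
From api3: component {api3}.
From db1: component {db1, web3}.
From lb1: component {lb1}.
That's 4 components.

4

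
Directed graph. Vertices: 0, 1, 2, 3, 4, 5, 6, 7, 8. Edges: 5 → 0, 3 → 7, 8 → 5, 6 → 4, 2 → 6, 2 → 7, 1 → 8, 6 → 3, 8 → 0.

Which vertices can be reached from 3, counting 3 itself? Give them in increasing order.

3, 7

Start at 3.
Its neighbours: 7.
Nothing further is reachable.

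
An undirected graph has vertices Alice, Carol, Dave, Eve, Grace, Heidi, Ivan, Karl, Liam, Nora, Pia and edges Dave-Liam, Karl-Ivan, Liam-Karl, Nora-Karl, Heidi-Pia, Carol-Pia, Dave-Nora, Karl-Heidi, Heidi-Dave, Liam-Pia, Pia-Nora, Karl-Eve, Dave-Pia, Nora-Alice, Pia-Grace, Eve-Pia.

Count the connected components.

1

From Alice: component {Alice, Carol, Dave, Eve, Grace, Heidi, Ivan, Karl, Liam, Nora, Pia}.
That's 1 component.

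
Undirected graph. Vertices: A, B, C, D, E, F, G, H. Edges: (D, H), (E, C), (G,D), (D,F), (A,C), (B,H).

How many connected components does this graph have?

2

From A: component {A, C, E}.
From B: component {B, D, F, G, H}.
That's 2 components.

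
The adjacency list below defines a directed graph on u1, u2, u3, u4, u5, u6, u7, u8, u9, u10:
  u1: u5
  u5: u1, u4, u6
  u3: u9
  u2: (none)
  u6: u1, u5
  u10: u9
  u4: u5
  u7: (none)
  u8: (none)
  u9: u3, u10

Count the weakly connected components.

5

From u1: component {u1, u4, u5, u6}.
From u2: component {u2}.
From u3: component {u3, u9, u10}.
From u7: component {u7}.
From u8: component {u8}.
That's 5 components.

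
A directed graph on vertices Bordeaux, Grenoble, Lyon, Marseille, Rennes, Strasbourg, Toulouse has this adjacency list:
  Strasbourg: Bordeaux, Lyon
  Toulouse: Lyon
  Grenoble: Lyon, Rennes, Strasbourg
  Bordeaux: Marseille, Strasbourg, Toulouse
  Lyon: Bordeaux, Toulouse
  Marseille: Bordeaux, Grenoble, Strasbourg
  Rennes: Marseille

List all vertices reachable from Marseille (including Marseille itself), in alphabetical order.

Start at Marseille.
Its neighbours: Bordeaux, Grenoble, Strasbourg.
Then their neighbours: Lyon, Rennes, Toulouse.
Every vertex is now reached.

Bordeaux, Grenoble, Lyon, Marseille, Rennes, Strasbourg, Toulouse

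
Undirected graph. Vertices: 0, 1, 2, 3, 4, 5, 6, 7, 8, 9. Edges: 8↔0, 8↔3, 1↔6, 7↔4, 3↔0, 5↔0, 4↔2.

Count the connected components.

4

From 0: component {0, 3, 5, 8}.
From 1: component {1, 6}.
From 2: component {2, 4, 7}.
From 9: component {9}.
That's 4 components.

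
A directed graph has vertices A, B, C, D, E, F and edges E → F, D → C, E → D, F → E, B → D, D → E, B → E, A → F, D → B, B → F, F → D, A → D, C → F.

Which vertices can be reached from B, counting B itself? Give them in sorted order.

B, C, D, E, F

Start at B.
Its neighbours: D, E, F.
Then their neighbours: C.
Nothing further is reachable.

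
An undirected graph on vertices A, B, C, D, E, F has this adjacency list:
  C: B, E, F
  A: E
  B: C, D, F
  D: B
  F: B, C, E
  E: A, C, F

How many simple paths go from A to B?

A–E–C–B
A–E–C–F–B
A–E–F–B
A–E–F–C–B

4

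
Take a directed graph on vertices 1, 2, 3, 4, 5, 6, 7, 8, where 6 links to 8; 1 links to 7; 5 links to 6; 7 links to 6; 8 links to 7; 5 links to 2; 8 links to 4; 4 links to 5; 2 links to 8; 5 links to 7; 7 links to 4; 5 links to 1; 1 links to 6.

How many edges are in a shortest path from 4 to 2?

Distance 0: 4.
Distance 1: 5.
Distance 2: 1, 2, 6, 7 — contains 2.

2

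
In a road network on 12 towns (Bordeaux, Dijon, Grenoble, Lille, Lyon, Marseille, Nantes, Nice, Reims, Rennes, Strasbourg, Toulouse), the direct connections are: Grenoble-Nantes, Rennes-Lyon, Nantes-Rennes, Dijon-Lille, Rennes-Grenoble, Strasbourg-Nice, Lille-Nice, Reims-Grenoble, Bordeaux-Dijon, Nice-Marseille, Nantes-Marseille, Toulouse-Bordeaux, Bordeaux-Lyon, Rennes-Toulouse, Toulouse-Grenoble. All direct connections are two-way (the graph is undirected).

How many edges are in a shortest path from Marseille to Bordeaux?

Distance 0: Marseille.
Distance 1: Nantes, Nice.
Distance 2: Grenoble, Lille, Rennes, Strasbourg.
Distance 3: Dijon, Lyon, Reims, Toulouse.
Distance 4: Bordeaux — contains Bordeaux.

4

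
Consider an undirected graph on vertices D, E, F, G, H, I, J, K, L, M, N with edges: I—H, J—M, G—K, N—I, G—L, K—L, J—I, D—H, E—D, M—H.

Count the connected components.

From D: component {D, E, H, I, J, M, N}.
From F: component {F}.
From G: component {G, K, L}.
That's 3 components.

3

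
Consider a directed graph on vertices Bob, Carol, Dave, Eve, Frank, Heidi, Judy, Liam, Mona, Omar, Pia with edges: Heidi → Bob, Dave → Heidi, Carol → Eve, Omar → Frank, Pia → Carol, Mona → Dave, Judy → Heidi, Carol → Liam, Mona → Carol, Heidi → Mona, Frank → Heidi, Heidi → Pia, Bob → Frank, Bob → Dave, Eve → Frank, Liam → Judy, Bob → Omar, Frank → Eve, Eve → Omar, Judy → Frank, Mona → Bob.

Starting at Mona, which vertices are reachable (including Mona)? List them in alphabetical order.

Start at Mona.
Its neighbours: Bob, Carol, Dave.
Then their neighbours: Eve, Frank, Heidi, Liam, Omar.
Then next layer: Judy, Pia.
Every vertex is now reached.

Bob, Carol, Dave, Eve, Frank, Heidi, Judy, Liam, Mona, Omar, Pia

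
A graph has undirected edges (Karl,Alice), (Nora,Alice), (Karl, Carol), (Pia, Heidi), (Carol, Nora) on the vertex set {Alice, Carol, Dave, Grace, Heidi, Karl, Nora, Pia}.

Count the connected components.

From Alice: component {Alice, Carol, Karl, Nora}.
From Dave: component {Dave}.
From Grace: component {Grace}.
From Heidi: component {Heidi, Pia}.
That's 4 components.

4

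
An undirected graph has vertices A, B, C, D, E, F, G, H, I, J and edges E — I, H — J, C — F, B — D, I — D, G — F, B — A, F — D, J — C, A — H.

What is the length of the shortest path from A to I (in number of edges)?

3

Distance 0: A.
Distance 1: B, H.
Distance 2: D, J.
Distance 3: C, F, I — contains I.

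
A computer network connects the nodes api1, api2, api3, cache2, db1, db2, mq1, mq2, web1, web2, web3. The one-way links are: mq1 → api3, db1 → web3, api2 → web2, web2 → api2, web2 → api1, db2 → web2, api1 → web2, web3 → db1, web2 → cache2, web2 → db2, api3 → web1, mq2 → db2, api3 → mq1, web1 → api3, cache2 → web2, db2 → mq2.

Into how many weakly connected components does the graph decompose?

3

From api1: component {api1, api2, cache2, db2, mq2, web2}.
From api3: component {api3, mq1, web1}.
From db1: component {db1, web3}.
That's 3 components.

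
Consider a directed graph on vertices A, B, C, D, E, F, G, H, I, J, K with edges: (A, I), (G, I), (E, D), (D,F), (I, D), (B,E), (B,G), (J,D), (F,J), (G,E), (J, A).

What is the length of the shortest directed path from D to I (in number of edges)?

4

Distance 0: D.
Distance 1: F.
Distance 2: J.
Distance 3: A.
Distance 4: I — contains I.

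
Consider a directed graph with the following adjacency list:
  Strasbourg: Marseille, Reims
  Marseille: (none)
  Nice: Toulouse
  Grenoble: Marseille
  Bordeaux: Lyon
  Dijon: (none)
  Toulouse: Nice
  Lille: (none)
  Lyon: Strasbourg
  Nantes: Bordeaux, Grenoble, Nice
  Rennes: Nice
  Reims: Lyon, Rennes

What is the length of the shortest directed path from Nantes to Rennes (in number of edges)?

Distance 0: Nantes.
Distance 1: Bordeaux, Grenoble, Nice.
Distance 2: Lyon, Marseille, Toulouse.
Distance 3: Strasbourg.
Distance 4: Reims.
Distance 5: Rennes — contains Rennes.

5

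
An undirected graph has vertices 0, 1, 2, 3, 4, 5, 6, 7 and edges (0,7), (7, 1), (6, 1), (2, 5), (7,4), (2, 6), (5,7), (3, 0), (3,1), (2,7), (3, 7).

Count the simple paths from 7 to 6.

7–0–3–1–6
7–1–6
7–2–6
7–3–1–6
7–5–2–6

5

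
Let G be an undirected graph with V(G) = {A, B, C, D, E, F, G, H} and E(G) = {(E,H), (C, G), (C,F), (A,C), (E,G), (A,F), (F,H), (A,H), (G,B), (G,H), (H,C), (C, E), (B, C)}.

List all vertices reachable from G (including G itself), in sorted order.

Start at G.
Its neighbours: B, C, E, H.
Then their neighbours: A, F.
Nothing further is reachable.

A, B, C, E, F, G, H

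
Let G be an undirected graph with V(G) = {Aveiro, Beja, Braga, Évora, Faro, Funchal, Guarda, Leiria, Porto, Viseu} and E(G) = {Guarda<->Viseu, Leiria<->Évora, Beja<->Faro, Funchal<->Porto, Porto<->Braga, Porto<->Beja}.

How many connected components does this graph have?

4

From Aveiro: component {Aveiro}.
From Beja: component {Beja, Braga, Faro, Funchal, Porto}.
From Évora: component {Évora, Leiria}.
From Guarda: component {Guarda, Viseu}.
That's 4 components.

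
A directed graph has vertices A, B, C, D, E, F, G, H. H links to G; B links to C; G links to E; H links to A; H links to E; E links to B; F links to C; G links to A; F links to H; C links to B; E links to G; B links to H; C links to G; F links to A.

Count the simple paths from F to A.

10

F→A
F→C→B→H→A
F→C→B→H→E→G→A
F→C→B→H→G→A
F→C→G→A
F→C→G→E→B→H→A
F→H→A
F→H→E→B→C→G→A
F→H→E→G→A
F→H→G→A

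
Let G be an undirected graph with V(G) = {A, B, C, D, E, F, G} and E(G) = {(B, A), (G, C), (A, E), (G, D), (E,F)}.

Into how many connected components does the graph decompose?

2

From A: component {A, B, E, F}.
From C: component {C, D, G}.
That's 2 components.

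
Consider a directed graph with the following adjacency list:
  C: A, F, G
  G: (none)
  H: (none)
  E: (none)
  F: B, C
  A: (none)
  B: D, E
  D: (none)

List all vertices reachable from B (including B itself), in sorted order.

B, D, E

Start at B.
Its neighbours: D, E.
Nothing further is reachable.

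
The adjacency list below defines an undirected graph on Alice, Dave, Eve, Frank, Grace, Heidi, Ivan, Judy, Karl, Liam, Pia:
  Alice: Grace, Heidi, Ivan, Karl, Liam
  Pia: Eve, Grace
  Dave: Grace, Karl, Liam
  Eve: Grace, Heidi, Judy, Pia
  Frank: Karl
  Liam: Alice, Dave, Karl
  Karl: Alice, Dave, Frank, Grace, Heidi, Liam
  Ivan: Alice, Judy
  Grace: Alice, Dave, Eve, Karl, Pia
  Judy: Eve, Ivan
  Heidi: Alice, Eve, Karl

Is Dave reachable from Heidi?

Yes

Explore from Heidi.
Distance 1: reach Alice, Eve, Karl.
Distance 2: reach Dave, Frank, Grace, Ivan, Judy, Liam, Pia.
Found Dave.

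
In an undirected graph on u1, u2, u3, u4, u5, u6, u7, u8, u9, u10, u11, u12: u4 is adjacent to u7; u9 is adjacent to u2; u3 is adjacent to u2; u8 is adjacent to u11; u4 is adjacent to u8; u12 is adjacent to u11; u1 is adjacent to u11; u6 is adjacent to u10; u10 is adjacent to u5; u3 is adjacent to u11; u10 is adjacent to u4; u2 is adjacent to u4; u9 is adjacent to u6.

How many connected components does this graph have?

From u1: component {u1, u2, u3, u4, u5, u6, u7, u8, u9, u10, u11, u12}.
That's 1 component.

1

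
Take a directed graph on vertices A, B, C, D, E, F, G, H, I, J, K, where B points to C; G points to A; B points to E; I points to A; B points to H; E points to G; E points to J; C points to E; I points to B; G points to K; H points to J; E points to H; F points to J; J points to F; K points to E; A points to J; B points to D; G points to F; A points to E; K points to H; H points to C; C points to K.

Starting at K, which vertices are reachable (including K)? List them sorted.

Start at K.
Its neighbours: E, H.
Then their neighbours: C, G, J.
Then next layer: A, F.
Nothing further is reachable.

A, C, E, F, G, H, J, K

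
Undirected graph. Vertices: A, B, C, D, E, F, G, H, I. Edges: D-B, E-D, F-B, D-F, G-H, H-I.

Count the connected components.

From A: component {A}.
From B: component {B, D, E, F}.
From C: component {C}.
From G: component {G, H, I}.
That's 4 components.

4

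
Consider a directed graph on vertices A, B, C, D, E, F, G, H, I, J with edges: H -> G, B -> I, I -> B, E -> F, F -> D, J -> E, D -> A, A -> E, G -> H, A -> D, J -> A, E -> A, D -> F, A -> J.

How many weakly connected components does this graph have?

From A: component {A, D, E, F, J}.
From B: component {B, I}.
From C: component {C}.
From G: component {G, H}.
That's 4 components.

4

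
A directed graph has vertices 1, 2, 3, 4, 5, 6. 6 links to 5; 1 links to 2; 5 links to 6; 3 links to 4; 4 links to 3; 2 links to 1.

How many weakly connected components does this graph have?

3

From 1: component {1, 2}.
From 3: component {3, 4}.
From 5: component {5, 6}.
That's 3 components.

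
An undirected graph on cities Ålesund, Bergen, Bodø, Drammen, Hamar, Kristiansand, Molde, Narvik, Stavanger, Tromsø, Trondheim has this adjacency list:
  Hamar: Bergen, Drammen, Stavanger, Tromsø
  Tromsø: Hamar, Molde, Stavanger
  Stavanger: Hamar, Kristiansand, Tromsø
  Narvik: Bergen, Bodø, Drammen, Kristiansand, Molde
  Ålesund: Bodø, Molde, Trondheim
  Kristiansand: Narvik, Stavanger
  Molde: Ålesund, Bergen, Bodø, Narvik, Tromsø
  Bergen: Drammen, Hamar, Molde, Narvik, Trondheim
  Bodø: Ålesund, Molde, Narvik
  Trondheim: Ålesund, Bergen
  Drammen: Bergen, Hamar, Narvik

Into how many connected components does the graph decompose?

From Ålesund: component {Ålesund, Bergen, Bodø, Drammen, Hamar, Kristiansand, Molde, Narvik, Stavanger, Tromsø, Trondheim}.
That's 1 component.

1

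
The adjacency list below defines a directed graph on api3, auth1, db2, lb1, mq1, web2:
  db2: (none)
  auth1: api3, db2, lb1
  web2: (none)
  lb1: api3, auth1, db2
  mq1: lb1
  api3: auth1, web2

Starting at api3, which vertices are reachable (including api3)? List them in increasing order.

api3, auth1, db2, lb1, web2

Start at api3.
Its neighbours: auth1, web2.
Then their neighbours: db2, lb1.
Nothing further is reachable.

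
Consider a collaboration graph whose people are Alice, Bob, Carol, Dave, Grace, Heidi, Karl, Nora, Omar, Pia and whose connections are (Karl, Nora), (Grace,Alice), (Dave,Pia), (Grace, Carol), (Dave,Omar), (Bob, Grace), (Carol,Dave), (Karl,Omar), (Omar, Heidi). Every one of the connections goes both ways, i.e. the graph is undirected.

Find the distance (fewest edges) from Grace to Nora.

5

Distance 0: Grace.
Distance 1: Alice, Bob, Carol.
Distance 2: Dave.
Distance 3: Omar, Pia.
Distance 4: Heidi, Karl.
Distance 5: Nora — contains Nora.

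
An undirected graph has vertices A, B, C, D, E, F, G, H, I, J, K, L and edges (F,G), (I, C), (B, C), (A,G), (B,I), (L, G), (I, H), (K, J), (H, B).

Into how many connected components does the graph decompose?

5

From A: component {A, F, G, L}.
From B: component {B, C, H, I}.
From D: component {D}.
From E: component {E}.
From J: component {J, K}.
That's 5 components.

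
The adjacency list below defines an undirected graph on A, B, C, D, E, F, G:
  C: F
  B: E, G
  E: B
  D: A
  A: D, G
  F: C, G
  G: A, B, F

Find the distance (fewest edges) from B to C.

3

Distance 0: B.
Distance 1: E, G.
Distance 2: A, F.
Distance 3: C, D — contains C.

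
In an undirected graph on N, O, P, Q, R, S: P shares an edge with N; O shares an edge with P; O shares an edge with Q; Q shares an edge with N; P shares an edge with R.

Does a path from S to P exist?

S has no edges, so nothing is reachable from it.

No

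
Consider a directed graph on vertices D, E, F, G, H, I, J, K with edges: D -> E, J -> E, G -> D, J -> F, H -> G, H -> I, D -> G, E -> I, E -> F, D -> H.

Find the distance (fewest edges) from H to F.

4

Distance 0: H.
Distance 1: G, I.
Distance 2: D.
Distance 3: E.
Distance 4: F — contains F.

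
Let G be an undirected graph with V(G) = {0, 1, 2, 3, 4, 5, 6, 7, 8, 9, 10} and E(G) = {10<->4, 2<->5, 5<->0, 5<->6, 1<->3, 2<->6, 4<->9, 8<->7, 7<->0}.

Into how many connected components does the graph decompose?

3

From 0: component {0, 2, 5, 6, 7, 8}.
From 1: component {1, 3}.
From 4: component {4, 9, 10}.
That's 3 components.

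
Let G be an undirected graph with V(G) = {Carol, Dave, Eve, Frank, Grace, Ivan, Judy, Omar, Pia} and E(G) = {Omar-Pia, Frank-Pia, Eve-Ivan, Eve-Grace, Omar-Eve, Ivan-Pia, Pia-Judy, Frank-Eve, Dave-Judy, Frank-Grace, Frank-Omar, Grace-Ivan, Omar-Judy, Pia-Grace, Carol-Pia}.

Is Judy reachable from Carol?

Explore from Carol.
Distance 1: reach Pia.
Distance 2: reach Frank, Grace, Ivan, Judy, Omar.
Found Judy.

Yes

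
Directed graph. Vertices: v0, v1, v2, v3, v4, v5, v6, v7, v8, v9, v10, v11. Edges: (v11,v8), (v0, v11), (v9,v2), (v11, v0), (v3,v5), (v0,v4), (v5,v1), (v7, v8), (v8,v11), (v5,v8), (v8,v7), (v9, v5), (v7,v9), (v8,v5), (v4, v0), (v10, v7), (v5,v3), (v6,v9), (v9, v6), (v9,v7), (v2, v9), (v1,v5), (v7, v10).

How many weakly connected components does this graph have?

From v0: component {v0, v1, v2, v3, v4, v5, v6, v7, v8, v9, v10, v11}.
That's 1 component.

1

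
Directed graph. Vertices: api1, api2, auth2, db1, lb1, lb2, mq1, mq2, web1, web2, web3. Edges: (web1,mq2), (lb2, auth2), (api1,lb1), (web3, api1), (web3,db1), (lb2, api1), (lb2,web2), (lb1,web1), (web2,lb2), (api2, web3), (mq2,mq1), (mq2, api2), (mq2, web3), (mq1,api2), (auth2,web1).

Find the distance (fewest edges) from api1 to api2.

Distance 0: api1.
Distance 1: lb1.
Distance 2: web1.
Distance 3: mq2.
Distance 4: api2, mq1, web3 — contains api2.

4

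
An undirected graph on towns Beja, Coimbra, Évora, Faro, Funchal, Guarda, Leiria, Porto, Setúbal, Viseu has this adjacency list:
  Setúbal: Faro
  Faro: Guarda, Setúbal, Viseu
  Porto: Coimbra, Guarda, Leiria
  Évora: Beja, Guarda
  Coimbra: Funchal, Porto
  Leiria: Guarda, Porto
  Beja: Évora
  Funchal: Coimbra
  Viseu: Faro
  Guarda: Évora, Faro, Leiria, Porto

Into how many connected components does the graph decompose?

1

From Beja: component {Beja, Coimbra, Évora, Faro, Funchal, Guarda, Leiria, Porto, Setúbal, Viseu}.
That's 1 component.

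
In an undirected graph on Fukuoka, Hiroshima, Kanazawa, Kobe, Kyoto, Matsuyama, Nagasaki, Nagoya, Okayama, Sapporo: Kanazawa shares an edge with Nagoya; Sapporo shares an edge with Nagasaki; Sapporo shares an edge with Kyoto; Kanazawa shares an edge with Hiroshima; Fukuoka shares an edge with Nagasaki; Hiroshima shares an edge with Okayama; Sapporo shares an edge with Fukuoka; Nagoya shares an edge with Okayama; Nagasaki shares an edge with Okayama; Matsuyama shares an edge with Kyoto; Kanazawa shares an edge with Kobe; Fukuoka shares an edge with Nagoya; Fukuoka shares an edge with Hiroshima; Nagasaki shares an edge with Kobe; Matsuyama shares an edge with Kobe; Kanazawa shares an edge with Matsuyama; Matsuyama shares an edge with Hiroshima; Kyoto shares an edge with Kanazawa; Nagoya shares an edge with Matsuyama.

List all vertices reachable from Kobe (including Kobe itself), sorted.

Start at Kobe.
Its neighbours: Kanazawa, Matsuyama, Nagasaki.
Then their neighbours: Fukuoka, Hiroshima, Kyoto, Nagoya, Okayama, Sapporo.
Every vertex is now reached.

Fukuoka, Hiroshima, Kanazawa, Kobe, Kyoto, Matsuyama, Nagasaki, Nagoya, Okayama, Sapporo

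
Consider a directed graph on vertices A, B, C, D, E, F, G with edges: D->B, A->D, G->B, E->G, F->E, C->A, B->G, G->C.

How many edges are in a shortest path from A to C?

Distance 0: A.
Distance 1: D.
Distance 2: B.
Distance 3: G.
Distance 4: C — contains C.

4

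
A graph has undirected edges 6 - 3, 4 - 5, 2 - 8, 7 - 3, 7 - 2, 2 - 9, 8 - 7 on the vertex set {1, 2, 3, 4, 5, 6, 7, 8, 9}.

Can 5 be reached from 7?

No

Explore from 7.
Distance 1: reach 2, 3, 8.
Distance 2: reach 6, 9.
The search is exhausted without reaching 5; it lies in a different component.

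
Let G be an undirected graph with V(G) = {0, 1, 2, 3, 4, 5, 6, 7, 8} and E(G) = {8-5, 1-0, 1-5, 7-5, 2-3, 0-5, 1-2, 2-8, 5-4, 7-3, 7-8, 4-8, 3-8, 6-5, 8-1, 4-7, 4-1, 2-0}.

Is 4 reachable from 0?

Explore from 0.
Distance 1: reach 1, 2, 5.
Distance 2: reach 3, 4, 6, 7, 8.
Found 4.

Yes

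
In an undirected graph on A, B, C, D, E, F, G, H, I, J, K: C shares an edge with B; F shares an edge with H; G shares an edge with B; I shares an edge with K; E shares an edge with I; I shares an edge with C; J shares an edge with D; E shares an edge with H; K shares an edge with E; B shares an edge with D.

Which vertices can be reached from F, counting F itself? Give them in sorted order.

B, C, D, E, F, G, H, I, J, K

Start at F.
Its neighbours: H.
Then their neighbours: E.
Then next layer: I, K.
Then next layer: C.
Then next layer: B.
Then next layer: D, G.
Then next layer: J.
Nothing further is reachable.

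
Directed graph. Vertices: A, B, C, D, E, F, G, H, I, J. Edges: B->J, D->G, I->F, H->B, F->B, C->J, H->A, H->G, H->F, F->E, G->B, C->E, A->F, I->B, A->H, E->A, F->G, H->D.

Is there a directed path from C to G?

Yes

Explore from C.
Distance 1: reach E, J.
Distance 2: reach A.
Distance 3: reach F, H.
Distance 4: reach B, D, G.
Found G.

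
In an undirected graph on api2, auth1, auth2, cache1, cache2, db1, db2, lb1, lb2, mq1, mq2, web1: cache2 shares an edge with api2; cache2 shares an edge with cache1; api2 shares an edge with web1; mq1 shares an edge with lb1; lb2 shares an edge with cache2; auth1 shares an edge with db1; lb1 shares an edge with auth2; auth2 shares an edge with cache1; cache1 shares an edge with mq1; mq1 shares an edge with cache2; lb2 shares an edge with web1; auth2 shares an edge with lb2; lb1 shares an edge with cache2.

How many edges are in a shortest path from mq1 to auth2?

Distance 0: mq1.
Distance 1: cache1, cache2, lb1.
Distance 2: api2, auth2, lb2 — contains auth2.

2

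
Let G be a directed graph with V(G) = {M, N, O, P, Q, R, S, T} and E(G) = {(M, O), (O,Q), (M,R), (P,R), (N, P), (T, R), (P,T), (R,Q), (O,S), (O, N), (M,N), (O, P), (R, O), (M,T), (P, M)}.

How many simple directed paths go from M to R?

8

M→N→P→R
M→N→P→T→R
M→O→N→P→R
M→O→N→P→T→R
M→O→P→R
M→O→P→T→R
M→R
M→T→R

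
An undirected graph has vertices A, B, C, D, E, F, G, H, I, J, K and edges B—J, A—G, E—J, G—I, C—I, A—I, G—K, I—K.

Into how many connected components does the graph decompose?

From A: component {A, C, G, I, K}.
From B: component {B, E, J}.
From D: component {D}.
From F: component {F}.
From H: component {H}.
That's 5 components.

5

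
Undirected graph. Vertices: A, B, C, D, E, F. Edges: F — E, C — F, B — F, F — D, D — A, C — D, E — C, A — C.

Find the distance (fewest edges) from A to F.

2

Distance 0: A.
Distance 1: C, D.
Distance 2: E, F — contains F.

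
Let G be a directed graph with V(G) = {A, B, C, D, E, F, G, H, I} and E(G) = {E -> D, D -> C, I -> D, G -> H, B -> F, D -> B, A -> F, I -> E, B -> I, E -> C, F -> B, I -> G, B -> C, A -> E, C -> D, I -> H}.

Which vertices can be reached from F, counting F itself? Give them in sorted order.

Start at F.
Its neighbours: B.
Then their neighbours: C, I.
Then next layer: D, E, G, H.
Nothing further is reachable.

B, C, D, E, F, G, H, I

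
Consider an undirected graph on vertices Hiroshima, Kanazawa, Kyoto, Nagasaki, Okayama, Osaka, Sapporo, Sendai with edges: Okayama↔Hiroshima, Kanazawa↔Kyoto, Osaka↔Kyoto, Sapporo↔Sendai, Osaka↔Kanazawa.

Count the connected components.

From Hiroshima: component {Hiroshima, Okayama}.
From Kanazawa: component {Kanazawa, Kyoto, Osaka}.
From Nagasaki: component {Nagasaki}.
From Sapporo: component {Sapporo, Sendai}.
That's 4 components.

4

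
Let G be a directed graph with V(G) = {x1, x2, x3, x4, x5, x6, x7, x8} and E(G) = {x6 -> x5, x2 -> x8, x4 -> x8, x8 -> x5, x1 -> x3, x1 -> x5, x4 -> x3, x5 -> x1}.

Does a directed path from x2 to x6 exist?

No

Explore from x2.
Distance 1: reach x8.
Distance 2: reach x5.
Distance 3: reach x1.
Distance 4: reach x3.
The search from x2 is exhausted; no directed path reaches x6.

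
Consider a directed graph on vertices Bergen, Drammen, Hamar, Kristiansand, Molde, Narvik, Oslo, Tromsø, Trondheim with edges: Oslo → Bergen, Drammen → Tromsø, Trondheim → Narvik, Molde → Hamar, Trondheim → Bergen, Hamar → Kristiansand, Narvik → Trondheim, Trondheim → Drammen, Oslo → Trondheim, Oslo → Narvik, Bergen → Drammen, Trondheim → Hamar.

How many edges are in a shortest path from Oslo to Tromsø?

3

Distance 0: Oslo.
Distance 1: Bergen, Narvik, Trondheim.
Distance 2: Drammen, Hamar.
Distance 3: Kristiansand, Tromsø — contains Tromsø.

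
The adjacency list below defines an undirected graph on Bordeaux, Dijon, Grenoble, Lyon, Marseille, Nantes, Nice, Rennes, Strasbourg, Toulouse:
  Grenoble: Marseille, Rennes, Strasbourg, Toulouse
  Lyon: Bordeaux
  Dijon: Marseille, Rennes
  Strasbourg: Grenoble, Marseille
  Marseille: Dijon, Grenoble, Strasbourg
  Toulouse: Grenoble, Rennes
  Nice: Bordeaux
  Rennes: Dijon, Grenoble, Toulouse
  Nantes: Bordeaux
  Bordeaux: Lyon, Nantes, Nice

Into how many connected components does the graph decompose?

From Bordeaux: component {Bordeaux, Lyon, Nantes, Nice}.
From Dijon: component {Dijon, Grenoble, Marseille, Rennes, Strasbourg, Toulouse}.
That's 2 components.

2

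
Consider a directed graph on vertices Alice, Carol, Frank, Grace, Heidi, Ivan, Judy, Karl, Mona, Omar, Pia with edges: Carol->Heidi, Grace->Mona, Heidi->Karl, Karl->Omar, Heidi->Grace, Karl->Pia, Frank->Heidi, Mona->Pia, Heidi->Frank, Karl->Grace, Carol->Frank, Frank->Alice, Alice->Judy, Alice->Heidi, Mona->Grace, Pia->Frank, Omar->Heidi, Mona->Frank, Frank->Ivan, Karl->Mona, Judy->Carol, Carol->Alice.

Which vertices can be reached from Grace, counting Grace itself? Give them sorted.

Alice, Carol, Frank, Grace, Heidi, Ivan, Judy, Karl, Mona, Omar, Pia

Start at Grace.
Its neighbours: Mona.
Then their neighbours: Frank, Pia.
Then next layer: Alice, Heidi, Ivan.
Then next layer: Judy, Karl.
Then next layer: Carol, Omar.
Every vertex is now reached.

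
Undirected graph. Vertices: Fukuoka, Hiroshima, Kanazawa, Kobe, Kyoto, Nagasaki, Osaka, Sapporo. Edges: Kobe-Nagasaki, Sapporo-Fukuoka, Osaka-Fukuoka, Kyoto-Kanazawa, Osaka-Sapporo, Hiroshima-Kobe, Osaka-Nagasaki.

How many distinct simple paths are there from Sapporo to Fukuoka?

Sapporo–Fukuoka
Sapporo–Osaka–Fukuoka

2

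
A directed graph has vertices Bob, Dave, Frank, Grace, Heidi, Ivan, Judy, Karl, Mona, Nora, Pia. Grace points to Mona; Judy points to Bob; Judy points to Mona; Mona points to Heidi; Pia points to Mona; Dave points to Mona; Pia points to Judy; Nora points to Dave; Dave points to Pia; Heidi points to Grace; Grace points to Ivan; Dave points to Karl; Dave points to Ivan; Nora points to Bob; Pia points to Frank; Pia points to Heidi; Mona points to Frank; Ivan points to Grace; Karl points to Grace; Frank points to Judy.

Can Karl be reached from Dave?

Yes

Explore from Dave.
Distance 1: reach Ivan, Karl, Mona, Pia.
Found Karl.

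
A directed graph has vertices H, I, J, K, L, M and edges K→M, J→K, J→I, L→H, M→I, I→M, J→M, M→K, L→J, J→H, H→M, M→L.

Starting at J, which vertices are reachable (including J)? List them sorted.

H, I, J, K, L, M

Start at J.
Its neighbours: H, I, K, M.
Then their neighbours: L.
Every vertex is now reached.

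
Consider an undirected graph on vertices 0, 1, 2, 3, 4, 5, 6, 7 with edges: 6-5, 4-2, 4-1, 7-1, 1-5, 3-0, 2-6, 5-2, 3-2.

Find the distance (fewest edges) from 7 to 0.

Distance 0: 7.
Distance 1: 1.
Distance 2: 4, 5.
Distance 3: 2, 6.
Distance 4: 3.
Distance 5: 0 — contains 0.

5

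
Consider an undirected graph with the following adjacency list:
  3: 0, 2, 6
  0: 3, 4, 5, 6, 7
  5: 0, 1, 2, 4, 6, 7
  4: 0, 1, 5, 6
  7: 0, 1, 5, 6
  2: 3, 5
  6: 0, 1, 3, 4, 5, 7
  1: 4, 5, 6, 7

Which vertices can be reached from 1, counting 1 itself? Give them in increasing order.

Start at 1.
Its neighbours: 4, 5, 6, 7.
Then their neighbours: 0, 2, 3.
Every vertex is now reached.

0, 1, 2, 3, 4, 5, 6, 7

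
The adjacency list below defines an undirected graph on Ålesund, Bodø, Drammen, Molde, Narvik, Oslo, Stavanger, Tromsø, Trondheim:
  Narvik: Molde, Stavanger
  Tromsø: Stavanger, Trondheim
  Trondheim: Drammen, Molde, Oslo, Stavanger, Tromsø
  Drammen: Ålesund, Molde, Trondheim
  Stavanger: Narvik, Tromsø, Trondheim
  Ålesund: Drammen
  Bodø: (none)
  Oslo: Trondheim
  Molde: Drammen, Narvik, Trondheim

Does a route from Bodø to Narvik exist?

No

Bodø has no edges, so nothing is reachable from it.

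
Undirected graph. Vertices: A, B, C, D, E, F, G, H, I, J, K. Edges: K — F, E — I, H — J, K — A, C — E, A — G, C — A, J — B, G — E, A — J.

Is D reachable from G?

No

Explore from G.
Distance 1: reach A, E.
Distance 2: reach C, I, J, K.
Distance 3: reach B, F, H.
The search is exhausted without reaching D; it lies in a different component.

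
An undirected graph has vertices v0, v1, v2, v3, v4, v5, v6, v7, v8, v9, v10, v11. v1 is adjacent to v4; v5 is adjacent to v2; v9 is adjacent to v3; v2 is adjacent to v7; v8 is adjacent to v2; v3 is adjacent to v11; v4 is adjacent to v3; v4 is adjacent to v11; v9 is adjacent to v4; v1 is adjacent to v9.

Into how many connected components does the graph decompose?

From v0: component {v0}.
From v1: component {v1, v3, v4, v9, v11}.
From v2: component {v2, v5, v7, v8}.
From v6: component {v6}.
From v10: component {v10}.
That's 5 components.

5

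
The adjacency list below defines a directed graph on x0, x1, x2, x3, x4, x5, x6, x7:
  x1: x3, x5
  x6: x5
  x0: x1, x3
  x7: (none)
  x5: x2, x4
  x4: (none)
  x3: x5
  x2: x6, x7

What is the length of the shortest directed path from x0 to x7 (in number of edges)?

Distance 0: x0.
Distance 1: x1, x3.
Distance 2: x5.
Distance 3: x2, x4.
Distance 4: x6, x7 — contains x7.

4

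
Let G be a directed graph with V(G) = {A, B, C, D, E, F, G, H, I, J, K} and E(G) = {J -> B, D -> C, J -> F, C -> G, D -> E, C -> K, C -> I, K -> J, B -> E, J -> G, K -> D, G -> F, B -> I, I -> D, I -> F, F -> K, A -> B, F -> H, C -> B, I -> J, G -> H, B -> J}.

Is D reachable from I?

Yes

Explore from I.
Distance 1: reach D, F, J.
Found D.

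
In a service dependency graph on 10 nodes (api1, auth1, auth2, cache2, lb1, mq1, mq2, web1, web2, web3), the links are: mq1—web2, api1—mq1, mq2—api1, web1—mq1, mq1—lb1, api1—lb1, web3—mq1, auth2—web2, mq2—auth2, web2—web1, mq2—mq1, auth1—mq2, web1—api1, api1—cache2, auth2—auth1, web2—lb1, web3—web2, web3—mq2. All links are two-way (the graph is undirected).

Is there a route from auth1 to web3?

Explore from auth1.
Distance 1: reach auth2, mq2.
Distance 2: reach api1, mq1, web2, web3.
Found web3.

Yes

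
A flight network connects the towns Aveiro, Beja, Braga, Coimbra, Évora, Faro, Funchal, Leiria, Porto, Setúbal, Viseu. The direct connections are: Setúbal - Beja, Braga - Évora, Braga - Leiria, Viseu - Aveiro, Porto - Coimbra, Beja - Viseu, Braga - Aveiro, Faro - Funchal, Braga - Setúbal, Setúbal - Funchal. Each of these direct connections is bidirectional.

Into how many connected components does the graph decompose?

2

From Aveiro: component {Aveiro, Beja, Braga, Évora, Faro, Funchal, Leiria, Setúbal, Viseu}.
From Coimbra: component {Coimbra, Porto}.
That's 2 components.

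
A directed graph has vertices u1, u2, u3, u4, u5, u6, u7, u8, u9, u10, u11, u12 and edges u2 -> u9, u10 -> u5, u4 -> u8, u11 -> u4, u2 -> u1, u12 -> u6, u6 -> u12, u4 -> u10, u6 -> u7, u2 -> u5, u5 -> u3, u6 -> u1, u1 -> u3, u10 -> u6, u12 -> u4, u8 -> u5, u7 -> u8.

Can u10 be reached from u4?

Explore from u4.
Distance 1: reach u8, u10.
Found u10.

Yes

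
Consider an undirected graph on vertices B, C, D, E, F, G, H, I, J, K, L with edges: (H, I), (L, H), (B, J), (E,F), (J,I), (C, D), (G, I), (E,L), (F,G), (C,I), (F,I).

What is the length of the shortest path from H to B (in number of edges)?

Distance 0: H.
Distance 1: I, L.
Distance 2: C, E, F, G, J.
Distance 3: B, D — contains B.

3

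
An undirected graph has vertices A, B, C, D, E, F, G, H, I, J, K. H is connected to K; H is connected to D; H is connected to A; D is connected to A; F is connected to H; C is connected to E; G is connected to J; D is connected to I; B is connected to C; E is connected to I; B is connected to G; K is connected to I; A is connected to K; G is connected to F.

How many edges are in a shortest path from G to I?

4

Distance 0: G.
Distance 1: B, F, J.
Distance 2: C, H.
Distance 3: A, D, E, K.
Distance 4: I — contains I.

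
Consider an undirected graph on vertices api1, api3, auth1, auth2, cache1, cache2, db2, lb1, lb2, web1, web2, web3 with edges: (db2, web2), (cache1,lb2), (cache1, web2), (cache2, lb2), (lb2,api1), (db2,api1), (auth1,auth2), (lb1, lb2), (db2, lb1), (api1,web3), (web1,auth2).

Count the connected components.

From api1: component {api1, cache1, cache2, db2, lb1, lb2, web2, web3}.
From api3: component {api3}.
From auth1: component {auth1, auth2, web1}.
That's 3 components.

3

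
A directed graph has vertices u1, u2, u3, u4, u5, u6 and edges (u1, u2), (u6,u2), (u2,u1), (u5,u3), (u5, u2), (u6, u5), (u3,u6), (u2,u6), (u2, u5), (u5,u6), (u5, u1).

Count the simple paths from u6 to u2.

u6→u2
u6→u5→u1→u2
u6→u5→u2

3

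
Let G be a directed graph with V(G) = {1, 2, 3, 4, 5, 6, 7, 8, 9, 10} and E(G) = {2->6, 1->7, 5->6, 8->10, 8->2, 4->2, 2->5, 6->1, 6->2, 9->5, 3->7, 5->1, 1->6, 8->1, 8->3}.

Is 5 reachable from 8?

Yes

Explore from 8.
Distance 1: reach 1, 2, 3, 10.
Distance 2: reach 5, 6, 7.
Found 5.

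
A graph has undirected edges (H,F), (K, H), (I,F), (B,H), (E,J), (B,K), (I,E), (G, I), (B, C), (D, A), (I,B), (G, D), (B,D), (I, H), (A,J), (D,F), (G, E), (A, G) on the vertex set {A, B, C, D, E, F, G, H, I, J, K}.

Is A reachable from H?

Yes

Explore from H.
Distance 1: reach B, F, I, K.
Distance 2: reach C, D, E, G.
Distance 3: reach A, J.
Found A.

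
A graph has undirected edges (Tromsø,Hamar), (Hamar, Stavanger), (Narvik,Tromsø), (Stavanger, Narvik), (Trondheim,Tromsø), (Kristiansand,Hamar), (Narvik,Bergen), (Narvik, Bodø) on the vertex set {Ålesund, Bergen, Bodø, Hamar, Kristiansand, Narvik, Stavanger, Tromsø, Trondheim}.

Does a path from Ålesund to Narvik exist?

Ålesund has no edges, so nothing is reachable from it.

No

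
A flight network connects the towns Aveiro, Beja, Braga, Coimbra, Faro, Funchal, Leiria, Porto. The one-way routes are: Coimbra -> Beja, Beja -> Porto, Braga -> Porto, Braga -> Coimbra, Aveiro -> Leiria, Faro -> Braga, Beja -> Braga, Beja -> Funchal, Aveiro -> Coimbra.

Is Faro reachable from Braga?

Explore from Braga.
Distance 1: reach Coimbra, Porto.
Distance 2: reach Beja.
Distance 3: reach Funchal.
The search from Braga is exhausted; no directed path reaches Faro.

No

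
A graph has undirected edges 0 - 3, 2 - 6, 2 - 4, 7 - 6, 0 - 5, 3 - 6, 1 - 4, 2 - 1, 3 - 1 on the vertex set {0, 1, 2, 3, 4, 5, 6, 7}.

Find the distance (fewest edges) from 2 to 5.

4

Distance 0: 2.
Distance 1: 1, 4, 6.
Distance 2: 3, 7.
Distance 3: 0.
Distance 4: 5 — contains 5.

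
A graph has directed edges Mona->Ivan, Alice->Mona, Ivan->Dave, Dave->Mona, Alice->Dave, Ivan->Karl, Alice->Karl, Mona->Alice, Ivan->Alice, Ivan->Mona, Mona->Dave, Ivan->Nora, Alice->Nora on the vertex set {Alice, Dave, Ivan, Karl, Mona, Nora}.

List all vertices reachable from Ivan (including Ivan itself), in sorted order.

Alice, Dave, Ivan, Karl, Mona, Nora

Start at Ivan.
Its neighbours: Alice, Dave, Karl, Mona, Nora.
Every vertex is now reached.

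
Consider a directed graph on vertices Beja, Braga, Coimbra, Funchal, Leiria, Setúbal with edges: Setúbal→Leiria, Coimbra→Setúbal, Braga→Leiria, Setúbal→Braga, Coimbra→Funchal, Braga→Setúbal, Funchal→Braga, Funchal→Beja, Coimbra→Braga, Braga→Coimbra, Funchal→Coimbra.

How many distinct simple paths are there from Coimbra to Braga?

Coimbra→Braga
Coimbra→Funchal→Braga
Coimbra→Setúbal→Braga

3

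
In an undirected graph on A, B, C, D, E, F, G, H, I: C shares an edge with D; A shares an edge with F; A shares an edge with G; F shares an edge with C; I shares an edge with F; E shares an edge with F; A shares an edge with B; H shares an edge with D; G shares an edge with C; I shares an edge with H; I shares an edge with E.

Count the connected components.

1

From A: component {A, B, C, D, E, F, G, H, I}.
That's 1 component.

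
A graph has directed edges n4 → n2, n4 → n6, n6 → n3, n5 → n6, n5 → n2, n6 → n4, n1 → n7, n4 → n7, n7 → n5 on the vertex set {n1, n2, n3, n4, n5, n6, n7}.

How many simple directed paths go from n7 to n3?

1

n7→n5→n6→n3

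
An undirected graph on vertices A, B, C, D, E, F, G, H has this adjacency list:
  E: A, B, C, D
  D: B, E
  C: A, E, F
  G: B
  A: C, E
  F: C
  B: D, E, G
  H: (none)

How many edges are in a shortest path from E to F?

2

Distance 0: E.
Distance 1: A, B, C, D.
Distance 2: F, G — contains F.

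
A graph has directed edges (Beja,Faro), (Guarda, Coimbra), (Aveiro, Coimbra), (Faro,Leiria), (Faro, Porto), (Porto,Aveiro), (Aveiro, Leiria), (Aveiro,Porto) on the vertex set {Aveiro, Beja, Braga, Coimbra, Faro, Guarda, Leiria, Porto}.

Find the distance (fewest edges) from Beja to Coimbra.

4

Distance 0: Beja.
Distance 1: Faro.
Distance 2: Leiria, Porto.
Distance 3: Aveiro.
Distance 4: Coimbra — contains Coimbra.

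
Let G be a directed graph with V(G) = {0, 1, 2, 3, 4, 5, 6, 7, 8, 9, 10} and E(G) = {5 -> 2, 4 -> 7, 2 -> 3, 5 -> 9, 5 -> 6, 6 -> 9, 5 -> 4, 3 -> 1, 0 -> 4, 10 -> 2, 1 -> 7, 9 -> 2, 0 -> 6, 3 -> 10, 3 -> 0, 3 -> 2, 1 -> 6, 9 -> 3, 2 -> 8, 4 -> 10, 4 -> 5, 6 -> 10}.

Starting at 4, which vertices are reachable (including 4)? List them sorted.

0, 1, 2, 3, 4, 5, 6, 7, 8, 9, 10

Start at 4.
Its neighbours: 5, 7, 10.
Then their neighbours: 2, 6, 9.
Then next layer: 3, 8.
Then next layer: 0, 1.
Every vertex is now reached.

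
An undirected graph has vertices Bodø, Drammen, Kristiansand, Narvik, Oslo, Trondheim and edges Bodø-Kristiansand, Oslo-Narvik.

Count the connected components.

4

From Bodø: component {Bodø, Kristiansand}.
From Drammen: component {Drammen}.
From Narvik: component {Narvik, Oslo}.
From Trondheim: component {Trondheim}.
That's 4 components.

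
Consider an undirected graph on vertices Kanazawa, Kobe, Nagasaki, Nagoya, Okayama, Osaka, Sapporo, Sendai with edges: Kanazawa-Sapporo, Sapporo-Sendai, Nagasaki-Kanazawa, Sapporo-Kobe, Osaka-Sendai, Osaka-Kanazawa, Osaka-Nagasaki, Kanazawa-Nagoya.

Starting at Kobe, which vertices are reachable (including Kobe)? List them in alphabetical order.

Kanazawa, Kobe, Nagasaki, Nagoya, Osaka, Sapporo, Sendai

Start at Kobe.
Its neighbours: Sapporo.
Then their neighbours: Kanazawa, Sendai.
Then next layer: Nagasaki, Nagoya, Osaka.
Nothing further is reachable.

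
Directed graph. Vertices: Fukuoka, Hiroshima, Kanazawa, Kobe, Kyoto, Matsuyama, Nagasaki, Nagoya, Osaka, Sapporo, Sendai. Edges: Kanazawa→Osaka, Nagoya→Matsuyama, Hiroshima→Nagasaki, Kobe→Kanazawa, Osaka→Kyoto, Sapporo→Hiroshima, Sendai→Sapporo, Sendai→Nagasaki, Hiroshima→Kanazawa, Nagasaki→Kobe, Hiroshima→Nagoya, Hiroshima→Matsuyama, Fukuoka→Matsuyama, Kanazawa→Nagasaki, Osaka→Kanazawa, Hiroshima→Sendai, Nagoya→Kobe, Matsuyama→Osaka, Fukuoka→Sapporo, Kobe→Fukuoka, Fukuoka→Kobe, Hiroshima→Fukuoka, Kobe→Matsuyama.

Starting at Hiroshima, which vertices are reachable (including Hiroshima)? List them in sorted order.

Fukuoka, Hiroshima, Kanazawa, Kobe, Kyoto, Matsuyama, Nagasaki, Nagoya, Osaka, Sapporo, Sendai

Start at Hiroshima.
Its neighbours: Fukuoka, Kanazawa, Matsuyama, Nagasaki, Nagoya, Sendai.
Then their neighbours: Kobe, Osaka, Sapporo.
Then next layer: Kyoto.
Every vertex is now reached.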